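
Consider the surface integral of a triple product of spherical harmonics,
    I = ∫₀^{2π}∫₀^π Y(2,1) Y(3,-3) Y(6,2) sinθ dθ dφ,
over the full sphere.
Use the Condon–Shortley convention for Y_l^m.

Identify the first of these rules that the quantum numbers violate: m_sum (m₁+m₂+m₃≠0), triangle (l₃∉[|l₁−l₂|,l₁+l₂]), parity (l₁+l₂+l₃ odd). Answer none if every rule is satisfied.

triangle

azimuthal sum: 1 − 3 + 2 = 0  ✓
1 ≤ 6 ≤ 5 (triangle on l)  ✗
L = 2 + 3 + 6 = 11 (odd)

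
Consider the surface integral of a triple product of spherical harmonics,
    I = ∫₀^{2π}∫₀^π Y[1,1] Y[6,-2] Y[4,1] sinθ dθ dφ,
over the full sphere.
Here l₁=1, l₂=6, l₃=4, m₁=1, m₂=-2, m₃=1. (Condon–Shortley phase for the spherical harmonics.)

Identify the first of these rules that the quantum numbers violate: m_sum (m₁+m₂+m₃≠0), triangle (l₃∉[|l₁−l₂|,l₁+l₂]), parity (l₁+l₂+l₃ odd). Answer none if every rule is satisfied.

Σmᵢ = 0  ✓
l₃∈[|l₁−l₂|,l₁+l₂]=[5,7], have l₃=4  ✗
Σlᵢ = 11 ⇒ odd

triangle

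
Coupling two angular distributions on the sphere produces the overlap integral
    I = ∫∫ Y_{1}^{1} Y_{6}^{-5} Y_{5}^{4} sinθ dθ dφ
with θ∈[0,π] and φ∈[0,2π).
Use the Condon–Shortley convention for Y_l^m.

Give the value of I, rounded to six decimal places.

m-sum 0 ✓  L=12 even ✓  5≤5≤7 ✓
Π(2lᵢ+1) = 3×13×11 = 429
triangle coeff Δ(1,6,5) = 1/858
Σ_t [1,1]: t=1:−1/14400 = -1/14400
(3j)²=6/143 [(1 6 5; 0 0 0)], sign=+1
Σ_t [0,0]: t=0:+1/725760 = 1/725760
(3j)²=5/78 [(1 6 5; 1 -5 4)], sign=-1
⇒ 4πI² = 15/13
I = (-1)√(15/13/(4π)) = -0.30301841

-0.303018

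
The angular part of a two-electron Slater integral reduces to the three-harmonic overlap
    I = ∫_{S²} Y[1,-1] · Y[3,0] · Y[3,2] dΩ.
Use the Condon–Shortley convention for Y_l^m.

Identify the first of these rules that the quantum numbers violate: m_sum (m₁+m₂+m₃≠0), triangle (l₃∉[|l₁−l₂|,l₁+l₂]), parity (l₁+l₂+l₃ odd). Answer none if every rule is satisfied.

m_sum

azimuthal sum: -1 + 0 + 2 = 1  ✗
2 ≤ 3 ≤ 4 (triangle on l)
L = 1 + 3 + 3 = 7 (odd)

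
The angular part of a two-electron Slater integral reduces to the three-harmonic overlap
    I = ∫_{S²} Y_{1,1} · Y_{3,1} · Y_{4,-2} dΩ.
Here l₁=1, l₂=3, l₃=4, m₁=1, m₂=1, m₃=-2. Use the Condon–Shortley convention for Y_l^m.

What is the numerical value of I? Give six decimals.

m-sum 0 ✓  L=8 even ✓  2≤4≤4 ✓
Π(2lᵢ+1) = 3×7×9 = 189
triangle coeff Δ(1,3,4) = 1/252
Σ_t [0,0]: t=0:+1/36 = 1/36
(3j)²=4/63 [(1 3 4; 0 0 0)], sign=+1
Σ_t [0,0]: t=0:+1/96 = 1/96
(3j)²=5/84 [(1 3 4; 1 1 -2)], sign=+1
⇒ 4πI² = 5/7
I = (+1)√(5/7/(4π)) = 0.23841361

0.238414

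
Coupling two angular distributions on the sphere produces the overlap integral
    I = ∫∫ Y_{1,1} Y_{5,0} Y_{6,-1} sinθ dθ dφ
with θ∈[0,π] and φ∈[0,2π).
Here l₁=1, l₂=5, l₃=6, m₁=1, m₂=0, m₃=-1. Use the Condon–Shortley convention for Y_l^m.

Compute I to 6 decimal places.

m-sum 0 ✓  L=12 even ✓  4≤6≤6 ✓
Π(2lᵢ+1) = 3×11×13 = 429
triangle coeff Δ(1,5,6) = 1/858
Σ_t [0,0]: t=0:+1/14400 = 1/14400
(3j)²=6/143 [(1 5 6; 0 0 0)], sign=+1
Σ_t [0,0]: t=0:+1/28800 = 1/28800
(3j)²=7/286 [(1 5 6; 1 0 -1)], sign=-1
⇒ 4πI² = 63/143
I = (-1)√(63/143/(4π)) = -0.18723944

-0.187239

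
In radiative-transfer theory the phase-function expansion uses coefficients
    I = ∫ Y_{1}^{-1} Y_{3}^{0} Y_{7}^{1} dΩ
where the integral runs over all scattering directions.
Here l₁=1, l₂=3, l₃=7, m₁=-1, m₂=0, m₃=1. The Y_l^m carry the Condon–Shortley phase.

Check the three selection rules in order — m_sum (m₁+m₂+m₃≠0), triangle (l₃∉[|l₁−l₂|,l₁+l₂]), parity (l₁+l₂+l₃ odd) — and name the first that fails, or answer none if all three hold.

triangle

m₁+m₂+m₃ = -1 + 0 + 1 = 0  ✓
triangle: |1−3|=2 ≤ l₃=7 ≤ 1+3=4  ✗
parity: l₁+l₂+l₃ = 11 is odd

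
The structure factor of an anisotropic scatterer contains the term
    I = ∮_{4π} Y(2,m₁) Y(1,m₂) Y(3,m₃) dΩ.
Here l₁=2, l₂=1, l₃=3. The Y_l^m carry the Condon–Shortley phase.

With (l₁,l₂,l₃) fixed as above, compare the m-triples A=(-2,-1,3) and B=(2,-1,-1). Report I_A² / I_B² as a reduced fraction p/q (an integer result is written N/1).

Same 2,1,3: normalisation and zero-m 3j drop out of the ratio.
A: Δ: 0! 4! 2! / 7! → 1/105; sum: t=0:+1/48 = 1/48; 3j²(2 1 3; -2 -1 3) = Δ·Π!·Σ² = 1/7  (sign +1)
B: Δ: 0! 4! 2! / 7! → 1/105; sum: t=0:+1/48 = 1/48; 3j²(2 1 3; 2 -1 -1) = Δ·Π!·Σ² = 1/105  (sign +1)
I_A²/I_B² = (1/7)/(1/105) = 15/1

15/1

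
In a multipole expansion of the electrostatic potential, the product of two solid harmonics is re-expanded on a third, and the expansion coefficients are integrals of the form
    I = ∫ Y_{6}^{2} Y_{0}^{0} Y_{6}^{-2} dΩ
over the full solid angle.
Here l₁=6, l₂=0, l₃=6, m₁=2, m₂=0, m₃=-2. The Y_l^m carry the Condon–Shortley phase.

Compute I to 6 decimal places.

0.282095

m-sum 0 ✓  L=12 even ✓  6≤6≤6 ✓
Π(2lᵢ+1) = 13×1×13 = 169
triangle coeff Δ(6,0,6) = 1/13
Σ_t [0,0]: t=0:+1/518400 = 1/518400
(3j)²=1/13 [(6 0 6; 0 0 0)], sign=+1
Σ_t [0,0]: t=0:+1/967680 = 1/967680
(3j)²=1/13 [(6 0 6; 2 0 -2)], sign=+1
⇒ 4πI² = 1/1
I = (+1)√(1/1/(4π)) = 0.28209479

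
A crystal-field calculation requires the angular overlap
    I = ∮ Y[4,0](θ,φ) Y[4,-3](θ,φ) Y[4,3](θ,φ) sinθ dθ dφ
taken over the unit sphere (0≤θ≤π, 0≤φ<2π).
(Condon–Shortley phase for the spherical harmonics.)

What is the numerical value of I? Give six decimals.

0.159788

m-sum 0 ✓  L=12 even ✓  0≤4≤8 ✓
Π(2lᵢ+1) = 9×9×9 = 729
triangle coeff Δ(4,4,4) = 1/450450
Σ_t [0,4]: t=0:+1/13824 t=1:−1/216 t=2:+1/64 t=3:−1/216 t=4:+1/13824 = 5/768
(3j)²=18/1001 [(4 4 4; 0 0 0)], sign=+1
Σ_t [0,1]: t=0:+1/3456 t=1:−1/864 = -1/1152
(3j)²=7/286 [(4 4 4; 0 -3 3)], sign=+1
⇒ 4πI² = 6561/20449
I = (+1)√(6561/20449/(4π)) = 0.15978796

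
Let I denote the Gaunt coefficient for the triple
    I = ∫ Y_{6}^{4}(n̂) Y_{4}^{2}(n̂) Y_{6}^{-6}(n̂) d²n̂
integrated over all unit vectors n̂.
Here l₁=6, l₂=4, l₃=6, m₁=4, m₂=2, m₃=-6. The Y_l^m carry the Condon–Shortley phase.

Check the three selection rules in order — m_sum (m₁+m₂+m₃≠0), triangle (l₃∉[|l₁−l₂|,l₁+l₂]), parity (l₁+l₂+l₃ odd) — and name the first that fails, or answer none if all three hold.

none

azimuthal sum: 4 + 2 − 6 = 0  ✓
2 ≤ 6 ≤ 10 (triangle on l)  ✓
L = 6 + 4 + 6 = 16 (even)  ✓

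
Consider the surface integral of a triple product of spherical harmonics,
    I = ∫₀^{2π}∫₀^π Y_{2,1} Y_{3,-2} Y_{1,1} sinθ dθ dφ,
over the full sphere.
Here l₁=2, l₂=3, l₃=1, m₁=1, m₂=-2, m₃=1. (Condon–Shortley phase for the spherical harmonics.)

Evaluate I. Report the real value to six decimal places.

0.261169

m-sum 0 ✓  L=6 even ✓  1≤1≤5 ✓
Π(2lᵢ+1) = 5×7×3 = 105
triangle coeff Δ(2,3,1) = 1/105
Σ_t [2,2]: t=2:+1/4 = 1/4
(3j)²=3/35 [(2 3 1; 0 0 0)], sign=-1
Σ_t [1,1]: t=1:−1/12 = -1/12
(3j)²=2/21 [(2 3 1; 1 -2 1)], sign=-1
⇒ 4πI² = 6/7
I = (+1)√(6/7/(4π)) = 0.26116903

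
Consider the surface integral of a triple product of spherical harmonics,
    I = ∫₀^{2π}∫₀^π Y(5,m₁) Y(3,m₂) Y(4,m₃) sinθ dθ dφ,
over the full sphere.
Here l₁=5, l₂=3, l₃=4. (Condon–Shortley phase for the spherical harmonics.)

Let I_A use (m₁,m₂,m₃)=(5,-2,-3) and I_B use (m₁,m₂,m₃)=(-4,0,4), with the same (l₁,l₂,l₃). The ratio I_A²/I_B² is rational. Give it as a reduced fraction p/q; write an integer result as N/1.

25/24

Shared (l₁,l₂,l₃)=(5,3,4): N and (l;000)² cancel in I_A²/I_B².
A: Δ = 4!·6!·2!/13! = 1/180180; Racah Σ t=0..0: t=0:+1/17280 = 1/17280; ⇒ 3j(5 3 4; 5 -2 -3)² = 35/858, sgn -1
B: Δ = 4!·6!·2!/13! = 1/180180; Racah Σ t=3..3: t=3:−1/8640 = -1/8640; ⇒ 3j(5 3 4; -4 0 4)² = 28/715, sgn -1
I_A²/I_B² = (35/858)/(28/715) = 25/24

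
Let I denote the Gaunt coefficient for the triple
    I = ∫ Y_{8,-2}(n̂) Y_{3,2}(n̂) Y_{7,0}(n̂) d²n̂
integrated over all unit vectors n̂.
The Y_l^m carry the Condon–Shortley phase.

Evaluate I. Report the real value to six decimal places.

Checks pass: Σm=0; 18 even; l₃=7∈[5,11].
(2·8+1)(2·3+1)(2·7+1) = 1785
Δ: 4! 12! 2! / 19! → 1/5290740
sum: t=1:−1/7257600 t=2:+1/2073600 t=3:−1/7257600 = 1/4838400
3j²(8 3 7; 0 0 0) = Δ·Π!·Σ² = 252/20995  (sign -1)
sum: t=3:−1/7257600 t=4:+1/12441600 = -1/17418240
3j²(8 3 7; -2 2 0) = Δ·Π!·Σ² = 125/25194  (sign +1)
combine: 4πI² = 1785·252/20995·125/25194 = 110250/1037153
take √, sign -1: I = -0.09197355

-0.091974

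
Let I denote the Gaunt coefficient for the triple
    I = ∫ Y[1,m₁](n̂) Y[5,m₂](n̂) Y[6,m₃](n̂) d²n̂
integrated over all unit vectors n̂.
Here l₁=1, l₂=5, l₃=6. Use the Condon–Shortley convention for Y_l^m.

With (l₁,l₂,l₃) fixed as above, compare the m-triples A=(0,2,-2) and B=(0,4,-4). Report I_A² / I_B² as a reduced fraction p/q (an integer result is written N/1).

Shared (l₁,l₂,l₃)=(1,5,6): N and (l;000)² cancel in I_A²/I_B².
A: Δ = 0!·2!·10!/13! = 1/858; Racah Σ t=0..0: t=0:+1/30240 = 1/30240; ⇒ 3j(1 5 6; 0 2 -2)² = 16/429, sgn +1
B: Δ = 0!·2!·10!/13! = 1/858; Racah Σ t=0..0: t=0:+1/362880 = 1/362880; ⇒ 3j(1 5 6; 0 4 -4)² = 10/429, sgn +1
I_A²/I_B² = (16/429)/(10/429) = 8/5

8/5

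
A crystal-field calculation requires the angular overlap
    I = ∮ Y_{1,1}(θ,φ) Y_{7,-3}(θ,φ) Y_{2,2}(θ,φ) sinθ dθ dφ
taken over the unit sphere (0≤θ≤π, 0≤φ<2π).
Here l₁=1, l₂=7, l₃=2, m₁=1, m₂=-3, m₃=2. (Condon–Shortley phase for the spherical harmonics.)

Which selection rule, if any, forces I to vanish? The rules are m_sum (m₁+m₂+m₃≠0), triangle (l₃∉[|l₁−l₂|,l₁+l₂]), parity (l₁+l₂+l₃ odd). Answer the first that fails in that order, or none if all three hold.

triangle

m₁+m₂+m₃ = 1 − 3 + 2 = 0  ✓
triangle: |1−7|=6 ≤ l₃=2 ≤ 1+7=8  ✗
parity: l₁+l₂+l₃ = 10 is even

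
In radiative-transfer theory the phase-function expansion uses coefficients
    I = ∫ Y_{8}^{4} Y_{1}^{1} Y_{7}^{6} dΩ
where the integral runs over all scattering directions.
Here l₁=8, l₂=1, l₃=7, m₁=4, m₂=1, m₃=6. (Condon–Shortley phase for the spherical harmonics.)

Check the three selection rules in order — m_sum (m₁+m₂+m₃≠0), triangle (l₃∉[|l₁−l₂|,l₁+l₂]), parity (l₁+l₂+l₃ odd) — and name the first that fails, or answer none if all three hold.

m_sum

azimuthal sum: 4 + 1 + 6 = 11  ✗
7 ≤ 7 ≤ 9 (triangle on l)
L = 8 + 1 + 7 = 16 (even)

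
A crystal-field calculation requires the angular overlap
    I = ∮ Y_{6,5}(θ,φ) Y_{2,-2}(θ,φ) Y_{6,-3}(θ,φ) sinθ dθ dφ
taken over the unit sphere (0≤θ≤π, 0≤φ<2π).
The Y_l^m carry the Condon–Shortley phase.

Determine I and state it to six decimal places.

0.120286

m-sum 0 ✓  L=14 even ✓  4≤6≤8 ✓
Π(2lᵢ+1) = 13×5×13 = 845
triangle coeff Δ(6,2,6) = 1/90090
Σ_t [0,2]: t=0:+1/69120 t=1:−1/14400 t=2:+1/69120 = -7/172800
(3j)²=14/715 [(6 2 6; 0 0 0)], sign=-1
Σ_t [0,0]: t=0:+1/1451520 = 1/1451520
(3j)²=1/91 [(6 2 6; 5 -2 -3)], sign=-1
⇒ 4πI² = 2/11
I = (+1)√(2/11/(4π)) = 0.12028562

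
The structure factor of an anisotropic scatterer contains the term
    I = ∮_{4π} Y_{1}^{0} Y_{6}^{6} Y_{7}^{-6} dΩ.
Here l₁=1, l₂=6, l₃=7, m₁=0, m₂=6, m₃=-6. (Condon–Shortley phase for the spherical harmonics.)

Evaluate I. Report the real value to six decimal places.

Checks pass: Σm=0; 14 even; l₃=7∈[5,7].
(2·1+1)(2·6+1)(2·7+1) = 585
Δ: 0! 2! 12! / 15! → 1/1365
sum: t=0:+1/518400 = 1/518400
3j²(1 6 7; 0 0 0) = Δ·Π!·Σ² = 7/195  (sign -1)
sum: t=0:+1/479001600 = 1/479001600
3j²(1 6 7; 0 6 -6) = Δ·Π!·Σ² = 1/105  (sign -1)
combine: 4πI² = 585·7/195·1/105 = 1/5
take √, sign +1: I = 0.12615663

0.126157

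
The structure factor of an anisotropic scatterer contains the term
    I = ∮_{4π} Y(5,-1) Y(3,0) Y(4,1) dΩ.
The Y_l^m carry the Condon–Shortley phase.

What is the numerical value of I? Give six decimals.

-0.115089

m-sum 0 ✓  L=12 even ✓  2≤4≤8 ✓
Π(2lᵢ+1) = 11×7×9 = 693
triangle coeff Δ(5,3,4) = 1/180180
Σ_t [1,3]: t=1:−1/576 t=2:+1/144 t=3:−1/576 = 1/288
(3j)²=20/1001 [(5 3 4; 0 0 0)], sign=+1
Σ_t [1,3]: t=1:−1/1440 t=2:+1/192 t=3:−1/432 = 19/8640
(3j)²=361/30030 [(5 3 4; -1 0 1)], sign=-1
⇒ 4πI² = 2166/13013
I = (-1)√(2166/13013/(4π)) = -0.11508947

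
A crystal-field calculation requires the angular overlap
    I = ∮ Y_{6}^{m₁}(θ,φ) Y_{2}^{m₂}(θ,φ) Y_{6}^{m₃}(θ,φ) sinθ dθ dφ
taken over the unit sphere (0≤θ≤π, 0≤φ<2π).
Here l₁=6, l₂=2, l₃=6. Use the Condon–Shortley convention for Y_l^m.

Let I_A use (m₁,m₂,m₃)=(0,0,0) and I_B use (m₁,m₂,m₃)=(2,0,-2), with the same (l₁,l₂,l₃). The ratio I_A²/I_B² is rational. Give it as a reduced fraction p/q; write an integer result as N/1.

l's match ⇒ only the (l;m) 3-j factors differ between A and B.
A: triangle coeff Δ(6,2,6) = 1/90090; Σ_t [0,2]: t=0:+1/69120 t=1:−1/14400 t=2:+1/69120 = -7/172800; (3j)²=14/715 [(6 2 6; 0 0 0)], sign=-1
B: triangle coeff Δ(6,2,6) = 1/90090; Σ_t [0,2]: t=0:+1/69120 t=1:−1/30240 t=2:+1/322560 = -1/64512; (3j)²=10/1001 [(6 2 6; 2 0 -2)], sign=-1
I_A²/I_B² = (14/715)/(10/1001) = 49/25

49/25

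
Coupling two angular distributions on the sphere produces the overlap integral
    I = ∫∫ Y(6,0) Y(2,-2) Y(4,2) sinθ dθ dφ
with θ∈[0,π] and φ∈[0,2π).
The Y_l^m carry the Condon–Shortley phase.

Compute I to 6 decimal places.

0.061597

Rules hold: Σm=0, L=12 even, 4≤4≤8.
N = 13·5·9 = 585
Δ = 4!·8!·0!/13! = 1/6435
Racah Σ t=2..2: t=2:+1/2304 = 1/2304
⇒ 3j(6 2 4; 0 0 0)² = 5/143, sgn +1
Racah Σ t=0..0: t=0:+1/34560 = 1/34560
⇒ 3j(6 2 4; 0 -2 2)² = 1/429, sgn +1
4πI² = N·(3j₀)²·(3jₘ)² = 75/1573
I = +1·√(0.0476796/4π) = 0.06159725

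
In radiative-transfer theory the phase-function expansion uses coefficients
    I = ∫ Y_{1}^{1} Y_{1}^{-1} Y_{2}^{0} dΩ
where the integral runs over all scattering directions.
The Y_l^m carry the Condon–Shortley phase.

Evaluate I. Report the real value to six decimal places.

0.126157

m-sum 0 ✓  L=4 even ✓  0≤2≤2 ✓
Π(2lᵢ+1) = 3×3×5 = 45
triangle coeff Δ(1,1,2) = 1/30
Σ_t [0,0]: t=0:+1/1 = 1/1
(3j)²=2/15 [(1 1 2; 0 0 0)], sign=+1
Σ_t [0,0]: t=0:+1/4 = 1/4
(3j)²=1/30 [(1 1 2; 1 -1 0)], sign=+1
⇒ 4πI² = 1/5
I = (+1)√(1/5/(4π)) = 0.12615663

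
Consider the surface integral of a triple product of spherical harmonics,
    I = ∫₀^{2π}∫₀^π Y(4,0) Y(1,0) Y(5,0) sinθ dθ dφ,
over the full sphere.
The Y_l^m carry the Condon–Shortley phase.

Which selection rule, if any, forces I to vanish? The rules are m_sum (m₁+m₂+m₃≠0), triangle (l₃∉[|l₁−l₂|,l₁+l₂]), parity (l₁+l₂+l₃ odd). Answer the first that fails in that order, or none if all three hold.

none

m₁+m₂+m₃ = 0 + 0 + 0 = 0  ✓
triangle: |4−1|=3 ≤ l₃=5 ≤ 4+1=5  ✓
parity: l₁+l₂+l₃ = 10 is even  ✓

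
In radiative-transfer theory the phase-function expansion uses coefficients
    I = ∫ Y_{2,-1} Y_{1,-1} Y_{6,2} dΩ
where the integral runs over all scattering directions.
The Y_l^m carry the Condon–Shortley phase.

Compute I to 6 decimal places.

0.000000

triangle: need 1≤l₃≤3, have 6; I=0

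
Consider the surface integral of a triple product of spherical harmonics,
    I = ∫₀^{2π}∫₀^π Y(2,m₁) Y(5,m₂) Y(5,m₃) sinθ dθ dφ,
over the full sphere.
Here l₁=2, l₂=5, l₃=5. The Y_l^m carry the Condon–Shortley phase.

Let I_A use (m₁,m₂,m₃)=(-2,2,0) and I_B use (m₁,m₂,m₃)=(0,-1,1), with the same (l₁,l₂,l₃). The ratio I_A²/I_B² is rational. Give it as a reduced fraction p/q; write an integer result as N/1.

140/81

Shared (l₁,l₂,l₃)=(2,5,5): N and (l;000)² cancel in I_A²/I_B².
A: Δ = 2!·2!·8!/13! = 1/38610; Racah Σ t=2..2: t=2:+1/2880 = 1/2880; ⇒ 3j(2 5 5; -2 2 0)² = 14/429, sgn -1
B: Δ = 2!·2!·8!/13! = 1/38610; Racah Σ t=0..2: t=0:+1/2304 t=1:−1/720 t=2:+1/5760 = -1/1280; ⇒ 3j(2 5 5; 0 -1 1)² = 27/1430, sgn -1
I_A²/I_B² = (14/429)/(27/1430) = 140/81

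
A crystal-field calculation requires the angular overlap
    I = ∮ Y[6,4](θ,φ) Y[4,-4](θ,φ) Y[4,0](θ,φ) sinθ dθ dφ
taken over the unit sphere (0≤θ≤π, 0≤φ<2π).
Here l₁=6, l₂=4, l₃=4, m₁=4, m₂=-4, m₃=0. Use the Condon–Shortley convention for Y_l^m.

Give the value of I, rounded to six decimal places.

m-sum 0 ✓  L=14 even ✓  2≤4≤10 ✓
Π(2lᵢ+1) = 13×9×9 = 1053
triangle coeff Δ(6,4,4) = 1/1261260
Σ_t [2,4]: t=2:+1/4608 t=3:−1/1296 t=4:+1/4608 = -7/20736
(3j)²=20/1287 [(6 4 4; 0 0 0)], sign=-1
Σ_t [0,0]: t=0:+1/69120 = 1/69120
(3j)²=4/143 [(6 4 4; 4 -4 0)], sign=+1
⇒ 4πI² = 720/1573
I = (-1)√(720/1573/(4π)) = -0.19085211

-0.190852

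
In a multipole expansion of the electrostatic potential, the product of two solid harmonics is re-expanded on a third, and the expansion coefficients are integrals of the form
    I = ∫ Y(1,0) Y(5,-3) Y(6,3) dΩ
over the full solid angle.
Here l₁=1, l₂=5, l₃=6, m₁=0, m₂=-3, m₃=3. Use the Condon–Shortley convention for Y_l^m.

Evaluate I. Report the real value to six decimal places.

-0.212310

Checks pass: Σm=0; 12 even; l₃=6∈[4,6].
(2·1+1)(2·5+1)(2·6+1) = 429
Δ: 0! 2! 10! / 13! → 1/858
sum: t=0:+1/14400 = 1/14400
3j²(1 5 6; 0 0 0) = Δ·Π!·Σ² = 6/143  (sign +1)
sum: t=0:+1/80640 = 1/80640
3j²(1 5 6; 0 -3 3) = Δ·Π!·Σ² = 9/286  (sign -1)
combine: 4πI² = 429·6/143·9/286 = 81/143
take √, sign -1: I = -0.21230956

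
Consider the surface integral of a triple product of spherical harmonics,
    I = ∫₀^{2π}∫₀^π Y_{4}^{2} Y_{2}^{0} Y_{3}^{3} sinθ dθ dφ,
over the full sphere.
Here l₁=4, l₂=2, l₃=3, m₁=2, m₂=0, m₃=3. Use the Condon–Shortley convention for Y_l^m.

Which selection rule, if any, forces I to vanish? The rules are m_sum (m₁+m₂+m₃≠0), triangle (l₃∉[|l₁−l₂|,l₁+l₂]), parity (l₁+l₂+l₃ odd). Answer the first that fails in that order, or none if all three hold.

m_sum

m₁+m₂+m₃ = 2 + 0 + 3 = 5  ✗
triangle: |4−2|=2 ≤ l₃=3 ≤ 4+2=6
parity: l₁+l₂+l₃ = 9 is odd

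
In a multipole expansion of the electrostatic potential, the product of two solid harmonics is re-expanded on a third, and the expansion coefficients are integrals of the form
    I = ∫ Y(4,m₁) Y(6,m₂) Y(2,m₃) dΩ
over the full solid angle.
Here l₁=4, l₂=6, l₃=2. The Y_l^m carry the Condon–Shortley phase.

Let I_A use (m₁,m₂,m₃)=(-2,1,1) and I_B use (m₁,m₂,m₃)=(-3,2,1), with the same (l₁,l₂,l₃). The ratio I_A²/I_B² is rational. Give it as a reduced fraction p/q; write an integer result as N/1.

35/16

l's match ⇒ only the (l;m) 3-j factors differ between A and B.
A: triangle coeff Δ(4,6,2) = 1/6435; Σ_t [6,6]: t=6:+1/8640 = 1/8640; (3j)²=14/1287 [(4 6 2; -2 1 1)], sign=-1
B: triangle coeff Δ(4,6,2) = 1/6435; Σ_t [7,7]: t=7:−1/30240 = -1/30240; (3j)²=32/6435 [(4 6 2; -3 2 1)], sign=+1
I_A²/I_B² = (14/1287)/(32/6435) = 35/16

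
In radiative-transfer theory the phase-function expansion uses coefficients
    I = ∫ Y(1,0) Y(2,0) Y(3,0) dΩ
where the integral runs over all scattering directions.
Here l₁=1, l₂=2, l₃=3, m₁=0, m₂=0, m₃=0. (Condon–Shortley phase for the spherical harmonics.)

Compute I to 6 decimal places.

Rules hold: Σm=0, L=6 even, 1≤3≤3.
N = 3·5·7 = 105
Δ = 0!·2!·4!/7! = 1/105
Racah Σ t=0..0: t=0:+1/4 = 1/4
⇒ 3j(1 2 3; 0 0 0)² = 3/35, sgn -1
(m-triple is (0,0,0) — same symbol as above.)
4πI² = N·(3j₀)²·(3jₘ)² = 27/35
I = +1·√(0.771429/4π) = 0.24776670

0.247767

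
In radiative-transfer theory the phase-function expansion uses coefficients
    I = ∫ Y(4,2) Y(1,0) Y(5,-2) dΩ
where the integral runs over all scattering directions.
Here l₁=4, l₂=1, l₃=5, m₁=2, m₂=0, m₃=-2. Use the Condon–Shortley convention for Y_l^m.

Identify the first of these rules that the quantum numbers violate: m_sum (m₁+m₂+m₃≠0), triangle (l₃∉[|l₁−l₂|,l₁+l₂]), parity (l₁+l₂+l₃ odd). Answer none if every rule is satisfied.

none

m₁+m₂+m₃ = 2 + 0 − 2 = 0  ✓
triangle: |4−1|=3 ≤ l₃=5 ≤ 4+1=5  ✓
parity: l₁+l₂+l₃ = 10 is even  ✓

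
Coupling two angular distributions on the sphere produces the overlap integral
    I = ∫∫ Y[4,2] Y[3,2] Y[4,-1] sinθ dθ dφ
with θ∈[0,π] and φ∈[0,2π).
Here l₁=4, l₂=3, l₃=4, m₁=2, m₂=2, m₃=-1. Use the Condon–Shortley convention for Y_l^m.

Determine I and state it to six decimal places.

2 + 2 − 1 = 3 ≠ 0: azimuthal integral kills it; I = 0

0.000000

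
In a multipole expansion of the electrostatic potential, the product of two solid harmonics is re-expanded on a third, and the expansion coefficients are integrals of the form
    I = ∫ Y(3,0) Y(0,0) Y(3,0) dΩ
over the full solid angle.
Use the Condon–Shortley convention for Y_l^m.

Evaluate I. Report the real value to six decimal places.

m-sum 0 ✓  L=6 even ✓  3≤3≤3 ✓
Π(2lᵢ+1) = 7×1×7 = 49
triangle coeff Δ(3,0,3) = 1/7
Σ_t [0,0]: t=0:+1/36 = 1/36
(3j)²=1/7 [(3 0 3; 0 0 0)], sign=-1
(m-triple is (0,0,0) — same symbol as above.)
⇒ 4πI² = 1/1
I = (+1)√(1/1/(4π)) = 0.28209479

0.282095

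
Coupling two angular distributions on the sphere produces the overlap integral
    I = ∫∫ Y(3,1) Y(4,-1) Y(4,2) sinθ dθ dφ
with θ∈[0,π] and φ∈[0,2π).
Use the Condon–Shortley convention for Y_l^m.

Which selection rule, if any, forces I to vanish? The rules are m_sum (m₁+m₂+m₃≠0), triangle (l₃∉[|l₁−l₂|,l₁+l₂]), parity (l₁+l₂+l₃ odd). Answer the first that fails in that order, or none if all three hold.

m_sum

Σmᵢ = 2  ✗
l₃∈[|l₁−l₂|,l₁+l₂]=[1,7], have l₃=4
Σlᵢ = 11 ⇒ odd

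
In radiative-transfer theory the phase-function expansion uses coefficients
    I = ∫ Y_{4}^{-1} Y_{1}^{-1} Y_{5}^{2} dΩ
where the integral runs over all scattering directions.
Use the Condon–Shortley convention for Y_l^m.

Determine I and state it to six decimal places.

Checks pass: Σm=0; 10 even; l₃=5∈[3,5].
(2·4+1)(2·1+1)(2·5+1) = 297
Δ: 0! 8! 2! / 11! → 1/495
sum: t=0:+1/576 = 1/576
3j²(4 1 5; 0 0 0) = Δ·Π!·Σ² = 5/99  (sign -1)
sum: t=0:+1/1440 = 1/1440
3j²(4 1 5; -1 -1 2) = Δ·Π!·Σ² = 7/165  (sign -1)
combine: 4πI² = 297·5/99·7/165 = 7/11
take √, sign +1: I = 0.22503380

0.225034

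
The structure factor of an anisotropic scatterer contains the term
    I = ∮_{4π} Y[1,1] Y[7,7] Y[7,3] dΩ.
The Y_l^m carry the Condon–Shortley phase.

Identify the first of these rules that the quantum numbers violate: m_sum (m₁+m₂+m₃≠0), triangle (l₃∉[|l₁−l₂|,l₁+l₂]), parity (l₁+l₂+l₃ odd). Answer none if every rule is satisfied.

m_sum

Σmᵢ = 11  ✗
l₃∈[|l₁−l₂|,l₁+l₂]=[6,8], have l₃=7
Σlᵢ = 15 ⇒ odd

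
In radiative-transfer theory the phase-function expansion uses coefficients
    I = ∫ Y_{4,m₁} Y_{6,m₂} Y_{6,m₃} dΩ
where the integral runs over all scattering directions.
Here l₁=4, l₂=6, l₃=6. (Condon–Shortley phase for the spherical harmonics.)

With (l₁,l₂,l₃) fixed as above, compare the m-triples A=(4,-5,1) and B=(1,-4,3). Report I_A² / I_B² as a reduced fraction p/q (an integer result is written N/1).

Same 4,6,6: normalisation and zero-m 3j drop out of the ratio.
A: Δ: 4! 4! 8! / 17! → 1/15315300; sum: t=0:+1/2903040 = 1/2903040; 3j²(4 6 6; 4 -5 1) = Δ·Π!·Σ² = 5/663  (sign -1)
B: Δ: 4! 4! 8! / 17! → 1/15315300; sum: t=0:+1/207360 t=1:−1/120960 t=2:+1/967680 = -1/414720; 3j²(4 6 6; 1 -4 3) = Δ·Π!·Σ² = 21/4862  (sign +1)
I_A²/I_B² = (5/663)/(21/4862) = 110/63

110/63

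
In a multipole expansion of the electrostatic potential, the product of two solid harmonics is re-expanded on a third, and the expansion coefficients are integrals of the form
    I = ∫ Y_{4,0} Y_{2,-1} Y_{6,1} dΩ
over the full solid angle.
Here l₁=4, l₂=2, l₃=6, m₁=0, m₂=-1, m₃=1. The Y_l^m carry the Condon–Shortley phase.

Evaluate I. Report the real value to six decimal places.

m-sum 0 ✓  L=12 even ✓  2≤6≤6 ✓
Π(2lᵢ+1) = 9×5×13 = 585
triangle coeff Δ(4,2,6) = 1/6435
Σ_t [0,0]: t=0:+1/2304 = 1/2304
(3j)²=5/143 [(4 2 6; 0 0 0)], sign=+1
Σ_t [0,0]: t=0:+1/3456 = 1/3456
(3j)²=35/1287 [(4 2 6; 0 -1 1)], sign=-1
⇒ 4πI² = 875/1573
I = (-1)√(875/1573/(4π)) = -0.21039467

-0.210395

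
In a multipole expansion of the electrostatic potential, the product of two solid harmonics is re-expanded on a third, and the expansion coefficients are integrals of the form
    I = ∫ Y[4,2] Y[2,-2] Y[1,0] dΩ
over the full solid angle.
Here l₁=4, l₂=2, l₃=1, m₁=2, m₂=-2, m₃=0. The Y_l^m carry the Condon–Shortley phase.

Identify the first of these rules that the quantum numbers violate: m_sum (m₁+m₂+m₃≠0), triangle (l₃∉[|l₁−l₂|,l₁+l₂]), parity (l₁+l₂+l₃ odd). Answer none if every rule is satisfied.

m₁+m₂+m₃ = 2 − 2 + 0 = 0  ✓
triangle: |4−2|=2 ≤ l₃=1 ≤ 4+2=6  ✗
parity: l₁+l₂+l₃ = 7 is odd

triangle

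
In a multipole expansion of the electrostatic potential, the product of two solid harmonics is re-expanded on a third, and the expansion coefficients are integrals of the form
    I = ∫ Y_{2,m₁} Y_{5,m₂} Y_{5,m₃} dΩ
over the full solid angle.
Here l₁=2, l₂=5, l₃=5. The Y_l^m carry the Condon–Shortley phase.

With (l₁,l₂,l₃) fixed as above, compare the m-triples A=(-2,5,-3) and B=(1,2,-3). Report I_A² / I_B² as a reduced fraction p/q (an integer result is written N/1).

3/10

Shared (l₁,l₂,l₃)=(2,5,5): N and (l;000)² cancel in I_A²/I_B².
A: Δ = 2!·2!·8!/13! = 1/38610; Racah Σ t=2..2: t=2:+1/161280 = 1/161280; ⇒ 3j(2 5 5; -2 5 -3)² = 1/143, sgn +1
B: Δ = 2!·2!·8!/13! = 1/38610; Racah Σ t=0..1: t=0:+1/10080 t=1:−1/2880 = -1/4032; ⇒ 3j(2 5 5; 1 2 -3)² = 10/429, sgn -1
I_A²/I_B² = (1/143)/(10/429) = 3/10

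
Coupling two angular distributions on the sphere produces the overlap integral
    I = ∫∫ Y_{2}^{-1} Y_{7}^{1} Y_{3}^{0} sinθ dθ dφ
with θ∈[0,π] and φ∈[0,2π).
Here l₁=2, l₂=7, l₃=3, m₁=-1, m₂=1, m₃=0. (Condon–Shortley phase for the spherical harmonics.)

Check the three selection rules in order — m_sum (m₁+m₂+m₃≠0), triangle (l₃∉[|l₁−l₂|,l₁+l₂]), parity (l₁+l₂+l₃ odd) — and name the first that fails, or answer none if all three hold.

triangle

Σmᵢ = 0  ✓
l₃∈[|l₁−l₂|,l₁+l₂]=[5,9], have l₃=3  ✗
Σlᵢ = 12 ⇒ even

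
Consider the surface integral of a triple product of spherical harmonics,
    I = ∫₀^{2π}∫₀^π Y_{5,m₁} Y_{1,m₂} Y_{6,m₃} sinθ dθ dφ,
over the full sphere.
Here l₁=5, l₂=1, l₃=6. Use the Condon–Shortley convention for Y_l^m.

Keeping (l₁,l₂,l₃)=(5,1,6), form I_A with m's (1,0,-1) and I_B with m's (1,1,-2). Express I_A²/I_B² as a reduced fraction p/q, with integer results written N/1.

5/4

Shared (l₁,l₂,l₃)=(5,1,6): N and (l;000)² cancel in I_A²/I_B².
A: Δ = 0!·10!·2!/13! = 1/858; Racah Σ t=0..0: t=0:+1/17280 = 1/17280; ⇒ 3j(5 1 6; 1 0 -1)² = 35/858, sgn -1
B: Δ = 0!·10!·2!/13! = 1/858; Racah Σ t=0..0: t=0:+1/34560 = 1/34560; ⇒ 3j(5 1 6; 1 1 -2)² = 14/429, sgn +1
I_A²/I_B² = (35/858)/(14/429) = 5/4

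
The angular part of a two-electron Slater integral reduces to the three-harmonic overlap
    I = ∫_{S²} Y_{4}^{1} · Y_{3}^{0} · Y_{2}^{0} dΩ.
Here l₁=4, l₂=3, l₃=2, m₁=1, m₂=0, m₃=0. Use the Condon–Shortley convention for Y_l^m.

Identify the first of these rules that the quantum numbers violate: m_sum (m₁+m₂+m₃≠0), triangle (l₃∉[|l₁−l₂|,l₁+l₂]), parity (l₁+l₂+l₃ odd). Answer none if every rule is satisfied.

m_sum

Σmᵢ = 1  ✗
l₃∈[|l₁−l₂|,l₁+l₂]=[1,7], have l₃=2
Σlᵢ = 9 ⇒ odd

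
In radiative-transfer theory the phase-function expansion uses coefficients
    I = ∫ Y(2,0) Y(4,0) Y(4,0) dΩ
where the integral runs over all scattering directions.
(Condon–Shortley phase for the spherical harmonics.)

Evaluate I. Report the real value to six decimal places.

0.163840

m-sum 0 ✓  L=10 even ✓  2≤4≤6 ✓
Π(2lᵢ+1) = 5×9×9 = 405
triangle coeff Δ(2,4,4) = 1/13860
Σ_t [0,2]: t=0:+1/192 t=1:−1/36 t=2:+1/192 = -5/288
(3j)²=20/693 [(2 4 4; 0 0 0)], sign=-1
(m-triple is (0,0,0) — same symbol as above.)
⇒ 4πI² = 2000/5929
I = (+1)√(2000/5929/(4π)) = 0.16383977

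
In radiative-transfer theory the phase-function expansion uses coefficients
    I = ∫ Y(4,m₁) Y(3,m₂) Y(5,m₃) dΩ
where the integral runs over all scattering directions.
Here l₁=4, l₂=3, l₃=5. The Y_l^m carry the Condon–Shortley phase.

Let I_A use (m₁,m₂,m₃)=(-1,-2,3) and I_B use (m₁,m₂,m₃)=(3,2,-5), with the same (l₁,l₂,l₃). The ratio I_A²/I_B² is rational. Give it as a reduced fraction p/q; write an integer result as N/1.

Shared (l₁,l₂,l₃)=(4,3,5): N and (l;000)² cancel in I_A²/I_B².
A: Δ = 2!·6!·4!/13! = 1/180180; Racah Σ t=0..1: t=0:+1/1440 t=1:−1/1152 = -1/5760; ⇒ 3j(4 3 5; -1 -2 3)² = 1/858, sgn -1
B: Δ = 2!·6!·4!/13! = 1/180180; Racah Σ t=1..1: t=1:−1/17280 = -1/17280; ⇒ 3j(4 3 5; 3 2 -5)² = 35/858, sgn -1
I_A²/I_B² = (1/858)/(35/858) = 1/35

1/35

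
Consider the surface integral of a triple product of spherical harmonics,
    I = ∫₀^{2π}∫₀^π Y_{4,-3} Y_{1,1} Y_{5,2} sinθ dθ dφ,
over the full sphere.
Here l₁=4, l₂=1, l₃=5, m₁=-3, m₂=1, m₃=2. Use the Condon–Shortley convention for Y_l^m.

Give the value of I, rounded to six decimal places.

0.085055

Checks pass: Σm=0; 10 even; l₃=5∈[3,5].
(2·4+1)(2·1+1)(2·5+1) = 297
Δ: 0! 8! 2! / 11! → 1/495
sum: t=0:+1/576 = 1/576
3j²(4 1 5; 0 0 0) = Δ·Π!·Σ² = 5/99  (sign -1)
sum: t=0:+1/10080 = 1/10080
3j²(4 1 5; -3 1 2) = Δ·Π!·Σ² = 1/165  (sign -1)
combine: 4πI² = 297·5/99·1/165 = 1/11
take √, sign +1: I = 0.08505478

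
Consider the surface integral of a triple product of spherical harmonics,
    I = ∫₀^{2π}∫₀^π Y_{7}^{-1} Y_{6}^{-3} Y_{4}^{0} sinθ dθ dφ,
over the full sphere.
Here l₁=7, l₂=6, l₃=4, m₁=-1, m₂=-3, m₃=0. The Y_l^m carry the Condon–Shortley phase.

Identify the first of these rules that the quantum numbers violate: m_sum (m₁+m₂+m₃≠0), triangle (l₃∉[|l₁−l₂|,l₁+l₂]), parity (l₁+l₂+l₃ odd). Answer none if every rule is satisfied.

azimuthal sum: -1 − 3 + 0 = -4  ✗
1 ≤ 4 ≤ 13 (triangle on l)
L = 7 + 6 + 4 = 17 (odd)

m_sum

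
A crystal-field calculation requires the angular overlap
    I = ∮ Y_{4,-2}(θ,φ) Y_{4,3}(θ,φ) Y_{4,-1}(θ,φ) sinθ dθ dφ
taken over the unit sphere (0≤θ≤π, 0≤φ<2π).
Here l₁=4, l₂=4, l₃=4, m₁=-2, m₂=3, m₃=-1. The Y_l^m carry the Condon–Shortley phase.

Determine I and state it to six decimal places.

Rules hold: Σm=0, L=12 even, 0≤4≤8.
N = 9·9·9 = 729
Δ = 4!·4!·4!/13! = 1/450450
Racah Σ t=0..4: t=0:+1/13824 t=1:−1/216 t=2:+1/64 t=3:−1/216 t=4:+1/13824 = 5/768
⇒ 3j(4 4 4; 0 0 0)² = 18/1001, sgn +1
Racah Σ t=3..4: t=3:−1/864 t=4:+1/576 = 1/1728
⇒ 3j(4 4 4; -2 3 -1)² = 5/1287, sgn -1
4πI² = N·(3j₀)²·(3jₘ)² = 7290/143143
I = -1·√(0.0509281/4π) = -0.06366105

-0.063661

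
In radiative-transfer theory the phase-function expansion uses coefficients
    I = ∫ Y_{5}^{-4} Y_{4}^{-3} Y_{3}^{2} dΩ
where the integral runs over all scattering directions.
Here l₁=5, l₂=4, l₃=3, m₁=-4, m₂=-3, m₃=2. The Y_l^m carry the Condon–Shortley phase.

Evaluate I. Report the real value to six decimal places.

m-sum = -4 − 3 + 2 = -5 ≠ 0 ⇒ I = 0

0.000000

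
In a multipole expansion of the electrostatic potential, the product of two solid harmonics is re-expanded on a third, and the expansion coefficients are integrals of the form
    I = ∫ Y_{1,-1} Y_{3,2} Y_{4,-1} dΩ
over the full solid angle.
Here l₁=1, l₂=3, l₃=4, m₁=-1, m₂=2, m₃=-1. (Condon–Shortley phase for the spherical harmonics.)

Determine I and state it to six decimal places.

-0.106622

Rules hold: Σm=0, L=8 even, 2≤4≤4.
N = 3·7·9 = 189
Δ = 0!·2!·6!/9! = 1/252
Racah Σ t=0..0: t=0:+1/36 = 1/36
⇒ 3j(1 3 4; 0 0 0)² = 4/63, sgn +1
Racah Σ t=0..0: t=0:+1/240 = 1/240
⇒ 3j(1 3 4; -1 2 -1)² = 1/84, sgn -1
4πI² = N·(3j₀)²·(3jₘ)² = 1/7
I = -1·√(0.142857/4π) = -0.10662181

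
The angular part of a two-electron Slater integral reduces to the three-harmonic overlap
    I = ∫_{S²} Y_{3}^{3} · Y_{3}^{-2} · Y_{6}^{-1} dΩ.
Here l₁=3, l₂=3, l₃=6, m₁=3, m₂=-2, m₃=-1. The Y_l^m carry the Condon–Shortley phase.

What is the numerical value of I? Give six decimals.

m-sum 0 ✓  L=12 even ✓  0≤6≤6 ✓
Π(2lᵢ+1) = 7×7×13 = 637
triangle coeff Δ(3,3,6) = 1/12012
Σ_t [0,0]: t=0:+1/1296 = 1/1296
(3j)²=100/3003 [(3 3 6; 0 0 0)], sign=+1
Σ_t [0,0]: t=0:+1/86400 = 1/86400
(3j)²=1/1716 [(3 3 6; 3 -2 -1)], sign=-1
⇒ 4πI² = 175/14157
I = (-1)√(175/14157/(4π)) = -0.03136379

-0.031364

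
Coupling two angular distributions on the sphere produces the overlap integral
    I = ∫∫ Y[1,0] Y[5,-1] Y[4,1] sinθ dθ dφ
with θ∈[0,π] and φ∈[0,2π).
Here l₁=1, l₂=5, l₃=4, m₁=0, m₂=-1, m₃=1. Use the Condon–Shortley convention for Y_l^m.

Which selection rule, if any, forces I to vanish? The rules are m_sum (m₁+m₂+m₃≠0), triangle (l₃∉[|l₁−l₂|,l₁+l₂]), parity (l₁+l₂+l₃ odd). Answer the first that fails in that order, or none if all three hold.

Σmᵢ = 0  ✓
l₃∈[|l₁−l₂|,l₁+l₂]=[4,6], have l₃=4  ✓
Σlᵢ = 10 ⇒ even  ✓

none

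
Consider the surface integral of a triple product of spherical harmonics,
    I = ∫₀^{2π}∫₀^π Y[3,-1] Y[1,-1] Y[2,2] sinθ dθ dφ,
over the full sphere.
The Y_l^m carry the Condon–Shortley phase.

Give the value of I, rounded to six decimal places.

-0.082589

Checks pass: Σm=0; 6 even; l₃=2∈[2,4].
(2·3+1)(2·1+1)(2·2+1) = 105
Δ: 2! 4! 0! / 7! → 1/105
sum: t=1:−1/4 = -1/4
3j²(3 1 2; 0 0 0) = Δ·Π!·Σ² = 3/35  (sign -1)
sum: t=0:+1/48 = 1/48
3j²(3 1 2; -1 -1 2) = Δ·Π!·Σ² = 1/105  (sign +1)
combine: 4πI² = 105·3/35·1/105 = 3/35
take √, sign -1: I = -0.08258890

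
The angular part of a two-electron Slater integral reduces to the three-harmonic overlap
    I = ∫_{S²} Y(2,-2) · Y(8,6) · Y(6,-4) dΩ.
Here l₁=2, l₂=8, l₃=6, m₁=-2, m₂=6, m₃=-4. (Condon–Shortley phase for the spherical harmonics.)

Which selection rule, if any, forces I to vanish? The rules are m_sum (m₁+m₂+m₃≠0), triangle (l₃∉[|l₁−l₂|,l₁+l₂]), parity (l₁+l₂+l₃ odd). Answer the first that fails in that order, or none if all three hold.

m₁+m₂+m₃ = -2 + 6 − 4 = 0  ✓
triangle: |2−8|=6 ≤ l₃=6 ≤ 2+8=10  ✓
parity: l₁+l₂+l₃ = 16 is even  ✓

none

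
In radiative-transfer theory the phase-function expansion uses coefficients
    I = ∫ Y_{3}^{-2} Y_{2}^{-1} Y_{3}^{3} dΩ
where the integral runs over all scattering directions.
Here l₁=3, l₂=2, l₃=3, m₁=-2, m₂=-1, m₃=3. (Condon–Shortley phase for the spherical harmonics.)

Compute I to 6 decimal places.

-0.210261

Checks pass: Σm=0; 8 even; l₃=3∈[1,5].
(2·3+1)(2·2+1)(2·3+1) = 245
Δ: 2! 4! 2! / 9! → 1/3780
sum: t=0:+1/24 t=1:−1/4 t=2:+1/24 = -1/6
3j²(3 2 3; 0 0 0) = Δ·Π!·Σ² = 4/105  (sign +1)
sum: t=1:−1/48 = -1/48
3j²(3 2 3; -2 -1 3) = Δ·Π!·Σ² = 5/84  (sign -1)
combine: 4πI² = 245·4/105·5/84 = 5/9
take √, sign -1: I = -0.21026104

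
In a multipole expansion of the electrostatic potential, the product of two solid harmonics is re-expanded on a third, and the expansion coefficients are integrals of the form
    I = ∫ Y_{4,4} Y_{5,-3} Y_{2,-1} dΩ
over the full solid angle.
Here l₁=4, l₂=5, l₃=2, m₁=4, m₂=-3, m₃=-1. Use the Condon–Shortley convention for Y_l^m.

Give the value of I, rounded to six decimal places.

0.000000

L=11 odd ⇒ parity kills the (l;000) factor ⇒ I = 0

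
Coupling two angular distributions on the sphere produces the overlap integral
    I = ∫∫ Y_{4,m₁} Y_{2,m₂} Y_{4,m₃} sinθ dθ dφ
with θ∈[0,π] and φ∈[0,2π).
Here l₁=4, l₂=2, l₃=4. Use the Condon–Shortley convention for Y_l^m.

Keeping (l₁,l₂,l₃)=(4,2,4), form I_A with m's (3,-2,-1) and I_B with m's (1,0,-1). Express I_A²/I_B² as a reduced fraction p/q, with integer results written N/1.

378/289

l's match ⇒ only the (l;m) 3-j factors differ between A and B.
A: triangle coeff Δ(4,2,4) = 1/13860; Σ_t [0,0]: t=0:+1/480 = 1/480; (3j)²=3/110 [(4 2 4; 3 -2 -1)], sign=-1
B: triangle coeff Δ(4,2,4) = 1/13860; Σ_t [0,2]: t=0:+1/144 t=1:−1/48 t=2:+1/480 = -17/1440; (3j)²=289/13860 [(4 2 4; 1 0 -1)], sign=+1
I_A²/I_B² = (3/110)/(289/13860) = 378/289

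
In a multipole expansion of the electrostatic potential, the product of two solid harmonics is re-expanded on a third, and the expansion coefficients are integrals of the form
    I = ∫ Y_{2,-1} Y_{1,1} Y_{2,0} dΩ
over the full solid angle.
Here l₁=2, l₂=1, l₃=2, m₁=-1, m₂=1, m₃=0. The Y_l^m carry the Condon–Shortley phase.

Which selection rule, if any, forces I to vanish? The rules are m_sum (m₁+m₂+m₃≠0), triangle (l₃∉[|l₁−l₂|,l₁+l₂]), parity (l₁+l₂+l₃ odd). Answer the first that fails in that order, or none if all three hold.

m₁+m₂+m₃ = -1 + 1 + 0 = 0  ✓
triangle: |2−1|=1 ≤ l₃=2 ≤ 2+1=3  ✓
parity: l₁+l₂+l₃ = 5 is odd  ✗

parity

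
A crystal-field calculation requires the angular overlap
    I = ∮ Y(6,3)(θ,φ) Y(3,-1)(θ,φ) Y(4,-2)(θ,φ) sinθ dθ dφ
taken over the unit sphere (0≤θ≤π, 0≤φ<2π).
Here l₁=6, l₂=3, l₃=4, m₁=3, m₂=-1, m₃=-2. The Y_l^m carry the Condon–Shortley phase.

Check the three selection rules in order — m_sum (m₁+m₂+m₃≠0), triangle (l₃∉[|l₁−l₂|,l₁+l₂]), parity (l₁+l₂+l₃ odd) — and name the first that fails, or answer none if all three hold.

parity

azimuthal sum: 3 − 1 − 2 = 0  ✓
3 ≤ 4 ≤ 9 (triangle on l)  ✓
L = 6 + 3 + 4 = 13 (odd)  ✗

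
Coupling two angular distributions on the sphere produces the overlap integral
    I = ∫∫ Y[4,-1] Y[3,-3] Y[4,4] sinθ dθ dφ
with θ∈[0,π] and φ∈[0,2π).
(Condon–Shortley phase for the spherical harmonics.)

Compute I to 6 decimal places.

Σlᵢ=11 odd — θ-integrand is odd under cosθ→−cosθ; I=0

0.000000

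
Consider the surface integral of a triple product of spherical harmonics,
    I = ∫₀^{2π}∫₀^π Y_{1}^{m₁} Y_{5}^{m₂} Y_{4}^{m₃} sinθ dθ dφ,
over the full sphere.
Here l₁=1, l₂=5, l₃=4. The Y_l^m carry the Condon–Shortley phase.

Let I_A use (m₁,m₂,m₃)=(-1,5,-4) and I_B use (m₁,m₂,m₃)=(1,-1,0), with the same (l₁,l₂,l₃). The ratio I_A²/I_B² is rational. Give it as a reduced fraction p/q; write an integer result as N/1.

Shared (l₁,l₂,l₃)=(1,5,4): N and (l;000)² cancel in I_A²/I_B².
A: Δ = 2!·0!·8!/11! = 1/495; Racah Σ t=2..2: t=2:+1/80640 = 1/80640; ⇒ 3j(1 5 4; -1 5 -4)² = 1/11, sgn +1
B: Δ = 2!·0!·8!/11! = 1/495; Racah Σ t=0..0: t=0:+1/1152 = 1/1152; ⇒ 3j(1 5 4; 1 -1 0)² = 1/33, sgn +1
I_A²/I_B² = (1/11)/(1/33) = 3/1

3/1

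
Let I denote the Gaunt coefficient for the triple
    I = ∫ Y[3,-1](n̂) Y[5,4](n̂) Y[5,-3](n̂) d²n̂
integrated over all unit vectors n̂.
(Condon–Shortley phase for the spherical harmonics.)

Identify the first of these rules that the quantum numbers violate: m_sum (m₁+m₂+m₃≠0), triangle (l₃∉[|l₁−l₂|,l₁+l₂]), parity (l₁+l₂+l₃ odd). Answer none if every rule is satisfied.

parity

azimuthal sum: -1 + 4 − 3 = 0  ✓
2 ≤ 5 ≤ 8 (triangle on l)  ✓
L = 3 + 5 + 5 = 13 (odd)  ✗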